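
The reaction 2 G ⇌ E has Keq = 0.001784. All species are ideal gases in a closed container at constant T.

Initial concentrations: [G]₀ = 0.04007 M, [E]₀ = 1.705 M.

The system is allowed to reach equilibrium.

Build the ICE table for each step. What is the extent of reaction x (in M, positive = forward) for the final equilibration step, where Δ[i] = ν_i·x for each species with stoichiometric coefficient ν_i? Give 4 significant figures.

Q₀ = 1062 vs Keq = 0.001784 ⇒ Q>K, reverse
Step 1:
                   G          E
  I          0.04007      1.705
  C            3.369     -1.684
  E            3.409    0.02073
  solve Keq expr → x = -1.684; check Q = 0.001784

x = -1.684 M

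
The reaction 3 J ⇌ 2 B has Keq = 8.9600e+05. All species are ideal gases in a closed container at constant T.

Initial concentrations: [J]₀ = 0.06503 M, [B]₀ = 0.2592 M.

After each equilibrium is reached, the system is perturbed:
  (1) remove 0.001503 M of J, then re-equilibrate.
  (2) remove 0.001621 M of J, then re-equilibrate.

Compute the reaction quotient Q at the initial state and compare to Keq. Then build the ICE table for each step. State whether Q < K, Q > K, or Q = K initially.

Q₀ = 244.3; Q < K (proceeds forward)

Q₀ = 244.3 vs Keq = 8.9600e+05 ⇒ Q<K, forward
Step 1:
                  J         B
  init      0.06503    0.2592
  Δ        -0.06039   0.04026
  eq       0.004643    0.2995
  solve Keq expr → x = 0.02013; check Q = 8.9600e+05
Then remove 0.001503 M of J.
Step 2:
                  J         B
  init      0.00314    0.2995
  Δ        0.001493 -9.9514e-04
  eq       0.004633    0.2985
  solve Keq expr → x = -4.9757e-04; check Q = 8.9600e+05
Then remove 0.001621 M of J.
Step 3:
                  J         B
  init     0.003012    0.2985
  Δ         0.00161 -0.001073
  eq       0.004621    0.2974
  solve Keq expr → x = -5.3663e-04; check Q = 8.9600e+05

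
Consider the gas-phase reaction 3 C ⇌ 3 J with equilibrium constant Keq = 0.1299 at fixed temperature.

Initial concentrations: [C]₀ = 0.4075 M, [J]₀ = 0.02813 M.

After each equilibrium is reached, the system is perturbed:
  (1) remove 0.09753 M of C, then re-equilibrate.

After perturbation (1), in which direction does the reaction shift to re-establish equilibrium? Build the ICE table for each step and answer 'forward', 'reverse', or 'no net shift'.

Direction: reverse

Q₀ = 3.2895e-04 vs Keq = 0.1299 ⇒ Q<K, forward
Step 1:
                  C         J
  I          0.4075   0.02813
  C         -0.1183    0.1183
  E          0.2892    0.1465
  solve Keq expr → x = 0.03944; check Q = 0.1299
Then remove 0.09753 M of C.
Step 2:
                  C         J
  I          0.1916    0.1465
  C         0.03279  -0.03279
  E          0.2244    0.1137
  solve Keq expr → x = -0.01093; check Q = 0.1299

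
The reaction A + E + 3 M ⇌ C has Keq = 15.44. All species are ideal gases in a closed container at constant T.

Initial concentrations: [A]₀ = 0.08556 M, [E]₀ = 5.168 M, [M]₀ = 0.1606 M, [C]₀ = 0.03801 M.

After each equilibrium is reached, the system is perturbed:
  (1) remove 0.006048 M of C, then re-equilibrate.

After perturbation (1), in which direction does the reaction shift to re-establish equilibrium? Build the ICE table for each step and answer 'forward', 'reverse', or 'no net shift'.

Direction: forward

Q₀ = 20.75 vs Keq = 15.44 ⇒ Q>K, reverse
Step 1:
                    A           E           M           C
  init        0.08556       5.168      0.1606     0.03801
  Δ           0.00316     0.00316    0.009479    -0.00316
  eq          0.08872       5.171      0.1701     0.03485
  solve Keq expr → x = -0.00316; check Q = 15.44
Then remove 0.006048 M of C.
Step 2:
                    A           E           M           C
  init        0.08872       5.171      0.1701      0.0288
  Δ         -0.001925   -0.001925   -0.005774    0.001925
  eq          0.08679       5.169      0.1643     0.03073
  solve Keq expr → x = 0.001925; check Q = 15.44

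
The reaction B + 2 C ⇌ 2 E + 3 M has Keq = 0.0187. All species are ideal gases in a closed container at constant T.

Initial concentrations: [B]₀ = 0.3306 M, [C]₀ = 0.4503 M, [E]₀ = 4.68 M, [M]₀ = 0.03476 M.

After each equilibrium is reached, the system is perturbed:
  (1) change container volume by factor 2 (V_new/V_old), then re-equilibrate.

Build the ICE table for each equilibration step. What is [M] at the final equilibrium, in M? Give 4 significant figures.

Q₀ = 0.01372 vs Keq = 0.0187 ⇒ Q<K, forward
Step 1:
                   B          C          E          M
  Initial     0.3306     0.4503       4.68    0.03476
  Change   -0.001194  -0.002388   0.002388   0.003582
  Equil       0.3294     0.4479      4.682    0.03834
  solve Keq expr → x = 0.001194; check Q = 0.0187
Then change container volume by factor 2 (V_new/V_old).
Step 2:
                   B          C          E          M
  Initial     0.1647      0.224      2.341    0.01917
  Change   -0.003455  -0.006909   0.006909    0.01036
  Equil       0.1612      0.217      2.348    0.02953
  solve Keq expr → x = 0.003455; check Q = 0.0187

[M]_eq = 0.02953 M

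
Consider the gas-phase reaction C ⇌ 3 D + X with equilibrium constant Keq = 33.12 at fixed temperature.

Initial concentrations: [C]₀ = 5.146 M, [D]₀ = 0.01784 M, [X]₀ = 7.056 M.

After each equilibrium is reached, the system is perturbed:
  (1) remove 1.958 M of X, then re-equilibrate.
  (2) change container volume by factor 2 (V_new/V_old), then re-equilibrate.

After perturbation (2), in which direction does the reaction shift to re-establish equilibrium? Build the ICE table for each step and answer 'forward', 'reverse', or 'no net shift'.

Q₀ = 7.7853e-06 vs Keq = 33.12 ⇒ Q<K, forward
Step 1:
                    C           D           X
  I             5.146     0.01784       7.056
  C           -0.8659       2.598      0.8659
  E              4.28       2.616       7.922
  solve Keq expr → x = 0.8659; check Q = 33.12
Then remove 1.958 M of X.
Step 2:
                    C           D           X
  I              4.28       2.616       5.964
  C          -0.07673      0.2302     0.07673
  E             4.203       2.846       6.041
  solve Keq expr → x = 0.07673; check Q = 33.12
Then change container volume by factor 2 (V_new/V_old).
Step 3:
                    C           D           X
  I             2.102       1.423        3.02
  C           -0.3791       1.137      0.3791
  E             1.723        2.56       3.399
  solve Keq expr → x = 0.3791; check Q = 33.12

Direction: forward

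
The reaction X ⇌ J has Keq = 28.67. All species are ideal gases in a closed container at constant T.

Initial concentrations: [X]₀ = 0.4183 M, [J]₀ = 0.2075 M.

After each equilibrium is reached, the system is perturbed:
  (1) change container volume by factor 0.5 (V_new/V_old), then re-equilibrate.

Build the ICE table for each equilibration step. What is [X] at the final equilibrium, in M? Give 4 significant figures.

[X]_eq = 0.04218 M

Q₀ = 0.4961 vs Keq = 28.67 ⇒ Q<K, forward
Step 1:
                   X          J
  init        0.4183     0.2075
  Δ          -0.3972     0.3972
  eq         0.02109     0.6047
  solve Keq expr → x = 0.3972; check Q = 28.67
Then change container volume by factor 0.5 (V_new/V_old).
Step 2:
                   X          J
  init       0.04218      1.209
  Δ                0          0
  eq         0.04218      1.209
  solve Keq expr → x = 0; check Q = 28.67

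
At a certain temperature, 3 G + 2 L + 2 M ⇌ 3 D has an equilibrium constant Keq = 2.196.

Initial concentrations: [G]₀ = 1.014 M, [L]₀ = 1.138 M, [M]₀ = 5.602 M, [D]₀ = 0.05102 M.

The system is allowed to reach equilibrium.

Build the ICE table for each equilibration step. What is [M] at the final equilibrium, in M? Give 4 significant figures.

Q₀ = 3.1343e-06 vs Keq = 2.196 ⇒ Q<K, forward
Step 1:
                  G         L         M         D
  init        1.014     1.138     5.602   0.05102
  Δ         -0.7394   -0.4929   -0.4929    0.7394
  eq         0.2746    0.6451     5.109    0.7904
  solve Keq expr → x = 0.2465; check Q = 2.196

[M]_eq = 5.109 M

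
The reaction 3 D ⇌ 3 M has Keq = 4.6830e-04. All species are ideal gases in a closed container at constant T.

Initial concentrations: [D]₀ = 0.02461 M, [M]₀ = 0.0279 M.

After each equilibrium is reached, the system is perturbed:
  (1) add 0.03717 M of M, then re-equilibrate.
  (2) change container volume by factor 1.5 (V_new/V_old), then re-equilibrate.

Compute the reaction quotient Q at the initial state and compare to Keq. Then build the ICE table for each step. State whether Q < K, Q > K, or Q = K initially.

Q₀ = 1.457; Q > K (proceeds reverse)

Q₀ = 1.457 vs Keq = 4.6830e-04 ⇒ Q>K, reverse
Step 1:
                    D           M
  init        0.02461      0.0279
  Δ           0.02412    -0.02412
  eq          0.04873    0.003784
  solve Keq expr → x = -0.008039; check Q = 4.6830e-04
Then add 0.03717 M of M.
Step 2:
                    D           M
  init        0.04873     0.04095
  Δ           0.03449    -0.03449
  eq          0.08322    0.006462
  solve Keq expr → x = -0.0115; check Q = 4.6830e-04
Then change container volume by factor 1.5 (V_new/V_old).
Step 3:
                    D           M
  init        0.05548    0.004308
  Δ                 0           0
  eq          0.05548    0.004308
  solve Keq expr → x = 0; check Q = 4.6830e-04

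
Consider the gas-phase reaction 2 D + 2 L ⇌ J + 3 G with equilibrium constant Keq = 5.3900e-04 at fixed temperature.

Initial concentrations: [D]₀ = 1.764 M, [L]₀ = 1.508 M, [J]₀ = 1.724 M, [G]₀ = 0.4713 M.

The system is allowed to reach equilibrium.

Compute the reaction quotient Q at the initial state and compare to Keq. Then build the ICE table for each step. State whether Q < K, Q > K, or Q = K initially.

Q₀ = 0.02551 vs Keq = 5.3900e-04 ⇒ Q>K, reverse
Step 1:
                  D         L         J         G
  I           1.764     1.508     1.724    0.4713
  C          0.2099    0.2099    -0.105   -0.3149
  E           1.974     1.718     1.619    0.1564
  solve Keq expr → x = -0.105; check Q = 5.3900e-04

Q₀ = 0.02551; Q > K (proceeds reverse)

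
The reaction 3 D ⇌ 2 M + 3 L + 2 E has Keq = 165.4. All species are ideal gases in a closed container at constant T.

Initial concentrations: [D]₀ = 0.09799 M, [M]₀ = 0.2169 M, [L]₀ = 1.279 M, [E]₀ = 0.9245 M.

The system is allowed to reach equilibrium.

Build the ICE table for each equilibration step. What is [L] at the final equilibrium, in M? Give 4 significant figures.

Q₀ = 89.41 vs Keq = 165.4 ⇒ Q<K, forward
Step 1:
                    D           M           L           E
  init        0.09799      0.2169       1.279      0.9245
  Δ          -0.01434    0.009562     0.01434    0.009562
  eq          0.08365      0.2265       1.293      0.9341
  solve Keq expr → x = 0.004781; check Q = 165.4

[L]_eq = 1.293 M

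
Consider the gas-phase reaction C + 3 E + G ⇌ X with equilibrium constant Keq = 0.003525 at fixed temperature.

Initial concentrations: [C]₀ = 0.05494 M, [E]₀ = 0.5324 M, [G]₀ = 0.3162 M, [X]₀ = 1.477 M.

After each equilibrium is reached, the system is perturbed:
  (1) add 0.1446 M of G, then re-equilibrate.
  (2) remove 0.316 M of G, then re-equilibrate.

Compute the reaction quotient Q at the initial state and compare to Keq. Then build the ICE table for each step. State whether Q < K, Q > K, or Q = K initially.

Q₀ = 563.4; Q > K (proceeds reverse)

Q₀ = 563.4 vs Keq = 0.003525 ⇒ Q>K, reverse
Step 1:
                   C          E          G          X
  init       0.05494     0.5324     0.3162      1.477
  Δ            1.123      3.368      1.123     -1.123
  eq           1.178        3.9      1.439     0.3544
  solve Keq expr → x = -1.123; check Q = 0.003525
Then add 0.1446 M of G.
Step 2:
                   C          E          G          X
  init         1.178        3.9      1.583     0.3544
  Δ         -0.01456   -0.04369   -0.01456    0.01456
  eq           1.163      3.857      1.569     0.3689
  solve Keq expr → x = 0.01456; check Q = 0.003525
Then remove 0.316 M of G.
Step 3:
                   C          E          G          X
  init         1.163      3.857      1.253     0.3689
  Δ          0.03317    0.09952    0.03317   -0.03317
  eq           1.196      3.956      1.286     0.3358
  solve Keq expr → x = -0.03317; check Q = 0.003525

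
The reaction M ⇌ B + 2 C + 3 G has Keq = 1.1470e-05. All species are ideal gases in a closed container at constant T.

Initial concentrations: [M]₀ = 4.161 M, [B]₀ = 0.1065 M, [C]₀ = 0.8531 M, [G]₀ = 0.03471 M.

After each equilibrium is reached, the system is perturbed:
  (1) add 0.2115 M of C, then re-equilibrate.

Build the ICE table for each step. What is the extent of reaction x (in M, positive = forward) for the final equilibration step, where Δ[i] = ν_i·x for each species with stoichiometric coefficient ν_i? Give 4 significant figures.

x = -0.003229 M

Q₀ = 7.7896e-07 vs Keq = 1.1470e-05 ⇒ Q<K, forward
Step 1:
                    M           B           C           G
  I             4.161      0.1065      0.8531     0.03471
  C          -0.01493     0.01493     0.02986     0.04478
  E             4.146      0.1214       0.883     0.07949
  solve Keq expr → x = 0.01493; check Q = 1.1470e-05
Then add 0.2115 M of C.
Step 2:
                    M           B           C           G
  I             4.146      0.1214       1.094     0.07949
  C          0.003229   -0.003229   -0.006459   -0.009688
  E             4.149      0.1182       1.088     0.06981
  solve Keq expr → x = -0.003229; check Q = 1.1470e-05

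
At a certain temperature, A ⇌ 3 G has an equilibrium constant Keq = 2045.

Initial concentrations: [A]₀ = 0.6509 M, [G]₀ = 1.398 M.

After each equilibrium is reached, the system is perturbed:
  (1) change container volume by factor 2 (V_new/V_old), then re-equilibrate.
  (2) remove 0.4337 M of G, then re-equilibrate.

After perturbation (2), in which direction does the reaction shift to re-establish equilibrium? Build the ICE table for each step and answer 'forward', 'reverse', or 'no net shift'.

Q₀ = 4.198 vs Keq = 2045 ⇒ Q<K, forward
Step 1:
                  A         G
  init       0.6509     1.398
  Δ         -0.6334       1.9
  eq        0.01754     3.298
  solve Keq expr → x = 0.6334; check Q = 2045
Then change container volume by factor 2 (V_new/V_old).
Step 2:
                  A         G
  init     0.008771     1.649
  Δ         -0.0065    0.0195
  eq       0.002272     1.669
  solve Keq expr → x = 0.0065; check Q = 2045
Then remove 0.4337 M of G.
Step 3:
                  A         G
  init     0.002272     1.235
  Δ       -0.001342  0.004025
  eq      9.2977e-04     1.239
  solve Keq expr → x = 0.001342; check Q = 2045

Direction: forward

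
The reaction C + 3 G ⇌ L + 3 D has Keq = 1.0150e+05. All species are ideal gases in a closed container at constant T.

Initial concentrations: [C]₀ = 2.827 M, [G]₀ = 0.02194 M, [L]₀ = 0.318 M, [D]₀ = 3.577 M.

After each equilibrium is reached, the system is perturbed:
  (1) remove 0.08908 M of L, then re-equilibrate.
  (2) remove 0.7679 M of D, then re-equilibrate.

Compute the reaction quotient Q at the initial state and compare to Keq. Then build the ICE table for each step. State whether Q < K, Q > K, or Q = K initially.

Q₀ = 4.8747e+05; Q > K (proceeds reverse)

Q₀ = 4.8747e+05 vs Keq = 1.0150e+05 ⇒ Q>K, reverse
Step 1:
                   C          G          L          D
  I            2.827    0.02194      0.318      3.577
  C         0.004904    0.01471  -0.004904   -0.01471
  E            2.832    0.03665     0.3131      3.562
  solve Keq expr → x = -0.004904; check Q = 1.0150e+05
Then remove 0.08908 M of L.
Step 2:
                   C          G          L          D
  I            2.832    0.03665      0.224      3.562
  C        -0.001257   -0.00377   0.001257    0.00377
  E            2.831    0.03288     0.2253      3.566
  solve Keq expr → x = 0.001257; check Q = 1.0150e+05
Then remove 0.7679 M of D.
Step 3:
                   C          G          L          D
  I            2.831    0.03288     0.2253      2.798
  C        -0.002307  -0.006922   0.002307   0.006922
  E            2.828    0.02596     0.2276      2.805
  solve Keq expr → x = 0.002307; check Q = 1.0150e+05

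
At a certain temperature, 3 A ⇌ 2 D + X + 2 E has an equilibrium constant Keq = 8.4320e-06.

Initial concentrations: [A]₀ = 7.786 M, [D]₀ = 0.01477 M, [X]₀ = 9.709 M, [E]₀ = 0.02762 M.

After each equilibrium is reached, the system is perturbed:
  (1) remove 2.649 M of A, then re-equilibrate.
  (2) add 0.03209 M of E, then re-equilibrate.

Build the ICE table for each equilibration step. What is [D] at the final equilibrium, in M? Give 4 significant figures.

[D]_eq = 0.08249 M

Q₀ = 3.4233e-09 vs Keq = 8.4320e-06 ⇒ Q<K, forward
Step 1:
                  A         D         X         E
  I           7.786   0.01477     9.709   0.02762
  C         -0.1779    0.1186   0.05929    0.1186
  E           7.608    0.1334     9.768    0.1462
  solve Keq expr → x = 0.05929; check Q = 8.4320e-06
Then remove 2.649 M of A.
Step 2:
                  A         D         X         E
  I           4.959    0.1334     9.768    0.1462
  C         0.05607  -0.03738  -0.01869  -0.03738
  E           5.015   0.09598      9.75    0.1088
  solve Keq expr → x = -0.01869; check Q = 8.4320e-06
Then add 0.03209 M of E.
Step 3:
                  A         D         X         E
  I           5.015   0.09598      9.75    0.1409
  C         0.02023  -0.01349 -0.006743  -0.01349
  E           5.035   0.08249     9.743    0.1274
  solve Keq expr → x = -0.006743; check Q = 8.4320e-06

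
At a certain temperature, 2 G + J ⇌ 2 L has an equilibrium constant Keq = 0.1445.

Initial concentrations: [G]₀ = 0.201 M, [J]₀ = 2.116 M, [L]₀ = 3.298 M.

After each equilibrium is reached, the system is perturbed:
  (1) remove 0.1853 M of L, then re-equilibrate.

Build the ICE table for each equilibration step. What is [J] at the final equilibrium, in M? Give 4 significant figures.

Q₀ = 127.2 vs Keq = 0.1445 ⇒ Q>K, reverse
Step 1:
                    G           J           L
  Initial       0.201       2.116       3.298
  Change          1.9      0.9499        -1.9
  Equil         2.101       3.066       1.398
  solve Keq expr → x = -0.9499; check Q = 0.1445
Then remove 0.1853 M of L.
Step 2:
                    G           J           L
  Initial       2.101       3.066       1.213
  Change      -0.1044    -0.05221      0.1044
  Equil         1.996       3.014       1.317
  solve Keq expr → x = 0.05221; check Q = 0.1445

[J]_eq = 3.014 M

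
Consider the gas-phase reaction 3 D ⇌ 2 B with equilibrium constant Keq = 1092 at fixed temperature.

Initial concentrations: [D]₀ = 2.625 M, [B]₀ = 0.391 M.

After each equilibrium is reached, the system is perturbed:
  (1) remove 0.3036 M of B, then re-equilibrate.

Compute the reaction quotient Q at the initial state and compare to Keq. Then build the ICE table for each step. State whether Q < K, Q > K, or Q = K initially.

Q₀ = 0.008452 vs Keq = 1092 ⇒ Q<K, forward
Step 1:
                  D         B
  I           2.625     0.391
  C          -2.469     1.646
  E           0.156     2.037
  solve Keq expr → x = 0.823; check Q = 1092
Then remove 0.3036 M of B.
Step 2:
                  D         B
  I           0.156     1.733
  C        -0.01537   0.01024
  E          0.1407     1.744
  solve Keq expr → x = 0.005122; check Q = 1092

Q₀ = 0.008452; Q < K (proceeds forward)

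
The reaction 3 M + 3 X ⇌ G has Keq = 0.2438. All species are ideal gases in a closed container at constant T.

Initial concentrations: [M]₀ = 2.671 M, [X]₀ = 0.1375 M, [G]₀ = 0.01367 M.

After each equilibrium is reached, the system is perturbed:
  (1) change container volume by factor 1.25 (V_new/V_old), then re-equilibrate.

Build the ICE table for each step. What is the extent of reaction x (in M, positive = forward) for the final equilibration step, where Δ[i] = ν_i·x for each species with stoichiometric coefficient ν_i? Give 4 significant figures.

Q₀ = 0.276 vs Keq = 0.2438 ⇒ Q>K, reverse
Step 1:
                  M         X         G
  init        2.671    0.1375   0.01367
  Δ        0.002585  0.002585 -8.6170e-04
  eq          2.674    0.1401   0.01281
  solve Keq expr → x = -8.6170e-04; check Q = 0.2438
Then change container volume by factor 1.25 (V_new/V_old).
Step 2:
                  M         X         G
  init        2.139    0.1121   0.01025
  Δ         0.01554   0.01554 -0.005181
  eq          2.154    0.1276  0.005066
  solve Keq expr → x = -0.005181; check Q = 0.2438

x = -0.005181 M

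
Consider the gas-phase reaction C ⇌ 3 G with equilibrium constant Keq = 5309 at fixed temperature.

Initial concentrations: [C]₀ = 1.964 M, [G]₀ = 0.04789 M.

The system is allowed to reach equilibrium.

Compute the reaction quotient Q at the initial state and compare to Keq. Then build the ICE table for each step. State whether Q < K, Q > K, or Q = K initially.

Q₀ = 5.5923e-05 vs Keq = 5309 ⇒ Q<K, forward
Step 1:
                  C         G
  Initial     1.964   0.04789
  Change     -1.927      5.78
  Equil     0.03729     5.828
  solve Keq expr → x = 1.927; check Q = 5309

Q₀ = 5.5923e-05; Q < K (proceeds forward)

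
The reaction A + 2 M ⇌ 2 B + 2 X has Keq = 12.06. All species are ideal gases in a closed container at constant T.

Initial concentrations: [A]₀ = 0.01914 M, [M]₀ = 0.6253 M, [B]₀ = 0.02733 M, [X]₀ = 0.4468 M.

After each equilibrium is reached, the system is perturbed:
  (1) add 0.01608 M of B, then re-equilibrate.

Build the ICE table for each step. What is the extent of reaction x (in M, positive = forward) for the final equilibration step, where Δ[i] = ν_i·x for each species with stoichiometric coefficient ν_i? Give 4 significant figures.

x = -1.2967e-04 M

Q₀ = 0.01992 vs Keq = 12.06 ⇒ Q<K, forward
Step 1:
                   A          M          B          X
  I          0.01914     0.6253    0.02733     0.4468
  C          -0.0189    -0.0378     0.0378     0.0378
  E       2.3933e-04     0.5875    0.06513     0.4846
  solve Keq expr → x = 0.0189; check Q = 12.06
Then add 0.01608 M of B.
Step 2:
                   A          M          B          X
  I       2.3933e-04     0.5875    0.08121     0.4846
  C       1.2967e-04 2.5933e-04 -2.5933e-04 -2.5933e-04
  E       3.6899e-04     0.5878    0.08095     0.4843
  solve Keq expr → x = -1.2967e-04; check Q = 12.06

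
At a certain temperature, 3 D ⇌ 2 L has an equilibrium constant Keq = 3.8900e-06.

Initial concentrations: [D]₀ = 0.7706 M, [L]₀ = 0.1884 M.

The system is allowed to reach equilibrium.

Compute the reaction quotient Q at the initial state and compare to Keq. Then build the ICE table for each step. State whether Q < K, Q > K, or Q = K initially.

Q₀ = 0.07757 vs Keq = 3.8900e-06 ⇒ Q>K, reverse
Step 1:
                    D           L
  I            0.7706      0.1884
  C            0.2794     -0.1863
  E              1.05    0.002122
  solve Keq expr → x = -0.09314; check Q = 3.8900e-06

Q₀ = 0.07757; Q > K (proceeds reverse)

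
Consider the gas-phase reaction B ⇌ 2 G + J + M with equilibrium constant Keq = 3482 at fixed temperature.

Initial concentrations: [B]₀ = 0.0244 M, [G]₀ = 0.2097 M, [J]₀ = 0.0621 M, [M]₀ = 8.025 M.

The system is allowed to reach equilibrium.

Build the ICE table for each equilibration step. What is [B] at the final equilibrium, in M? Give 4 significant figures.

Q₀ = 0.8981 vs Keq = 3482 ⇒ Q<K, forward
Step 1:
                    B           G           J           M
  init         0.0244      0.2097      0.0621       8.025
  Δ          -0.02439     0.04877     0.02439     0.02439
  eq       1.3357e-05      0.2585     0.08649       8.049
  solve Keq expr → x = 0.02439; check Q = 3482

[B]_eq = 1.3357e-05 M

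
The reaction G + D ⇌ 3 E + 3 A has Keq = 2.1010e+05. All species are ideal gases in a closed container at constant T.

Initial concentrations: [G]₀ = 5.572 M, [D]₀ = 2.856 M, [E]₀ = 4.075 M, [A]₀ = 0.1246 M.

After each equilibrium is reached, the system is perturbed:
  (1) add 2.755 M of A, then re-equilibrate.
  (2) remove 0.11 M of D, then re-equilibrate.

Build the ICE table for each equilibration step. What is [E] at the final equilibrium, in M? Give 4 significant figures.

[E]_eq = 9.863 M

Q₀ = 0.008226 vs Keq = 2.1010e+05 ⇒ Q<K, forward
Step 1:
                   G          D          E          A
  init         5.572      2.856      4.075     0.1246
  Δ           -2.256     -2.256      6.769      6.769
  eq           3.316     0.5997      10.84      6.894
  solve Keq expr → x = 2.256; check Q = 2.1010e+05
Then add 2.755 M of A.
Step 2:
                   G          D          E          A
  init         3.316     0.5997      10.84      9.649
  Δ           0.2888     0.2888    -0.8664    -0.8664
  eq           3.604     0.8885      9.978      8.782
  solve Keq expr → x = -0.2888; check Q = 2.1010e+05
Then remove 0.11 M of D.
Step 3:
                   G          D          E          A
  init         3.604     0.7785      9.978      8.782
  Δ           0.0381     0.0381    -0.1143    -0.1143
  eq           3.643     0.8166      9.863      8.668
  solve Keq expr → x = -0.0381; check Q = 2.1010e+05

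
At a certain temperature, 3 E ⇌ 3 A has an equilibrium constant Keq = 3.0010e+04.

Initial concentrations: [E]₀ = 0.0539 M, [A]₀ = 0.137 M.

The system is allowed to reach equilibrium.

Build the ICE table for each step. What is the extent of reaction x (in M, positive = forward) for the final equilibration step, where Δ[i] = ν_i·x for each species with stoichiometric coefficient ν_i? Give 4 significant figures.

x = 0.01598 M

Q₀ = 16.42 vs Keq = 3.0010e+04 ⇒ Q<K, forward
Step 1:
                    E           A
  Initial      0.0539       0.137
  Change     -0.04795     0.04795
  Equil      0.005952      0.1849
  solve Keq expr → x = 0.01598; check Q = 3.0010e+04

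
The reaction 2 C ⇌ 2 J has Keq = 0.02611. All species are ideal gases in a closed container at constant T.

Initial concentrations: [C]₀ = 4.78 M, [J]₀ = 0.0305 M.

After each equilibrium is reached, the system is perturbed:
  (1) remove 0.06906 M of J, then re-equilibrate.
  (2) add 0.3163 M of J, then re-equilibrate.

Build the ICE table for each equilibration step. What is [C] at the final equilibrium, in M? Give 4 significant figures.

Q₀ = 4.0714e-05 vs Keq = 0.02611 ⇒ Q<K, forward
Step 1:
                  C         J
  Initial      4.78    0.0305
  Change    -0.6387    0.6387
  Equil       4.141    0.6692
  solve Keq expr → x = 0.3193; check Q = 0.02611
Then remove 0.06906 M of J.
Step 2:
                  C         J
  Initial     4.141    0.6001
  Change   -0.05945   0.05945
  Equil       4.082    0.6596
  solve Keq expr → x = 0.02973; check Q = 0.02611
Then add 0.3163 M of J.
Step 3:
                  C         J
  Initial     4.082    0.9759
  Change     0.2723   -0.2723
  Equil       4.354    0.7036
  solve Keq expr → x = -0.1362; check Q = 0.02611

[C]_eq = 4.354 M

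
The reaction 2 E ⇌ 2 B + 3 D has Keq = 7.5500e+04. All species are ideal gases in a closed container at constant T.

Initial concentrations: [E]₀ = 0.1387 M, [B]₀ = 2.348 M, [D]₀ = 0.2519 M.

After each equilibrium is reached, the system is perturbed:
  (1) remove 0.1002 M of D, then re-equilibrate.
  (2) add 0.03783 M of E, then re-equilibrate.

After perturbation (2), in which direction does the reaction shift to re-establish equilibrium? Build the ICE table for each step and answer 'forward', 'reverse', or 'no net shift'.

Q₀ = 4.581 vs Keq = 7.5500e+04 ⇒ Q<K, forward
Step 1:
                   E          B          D
  Initial     0.1387      2.348     0.2519
  Change     -0.1359     0.1359     0.2039
  Equil     0.002782      2.484     0.4558
  solve Keq expr → x = 0.06796; check Q = 7.5500e+04
Then remove 0.1002 M of D.
Step 2:
                   E          B          D
  Initial   0.002782      2.484     0.3556
  Change  -8.5381e-04 8.5381e-04   0.001281
  Equil     0.001928      2.485     0.3569
  solve Keq expr → x = 4.2691e-04; check Q = 7.5500e+04
Then add 0.03783 M of E.
Step 3:
                   E          B          D
  Initial    0.03976      2.485     0.3569
  Change    -0.03732    0.03732    0.05598
  Equil     0.002435      2.522     0.4128
  solve Keq expr → x = 0.01866; check Q = 7.5500e+04

Direction: forward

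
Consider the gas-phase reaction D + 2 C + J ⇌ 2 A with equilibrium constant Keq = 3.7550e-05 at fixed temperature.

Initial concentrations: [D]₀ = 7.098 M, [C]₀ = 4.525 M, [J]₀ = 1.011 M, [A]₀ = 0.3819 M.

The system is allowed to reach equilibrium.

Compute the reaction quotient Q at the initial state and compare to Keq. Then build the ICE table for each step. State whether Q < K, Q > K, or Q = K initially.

Q₀ = 9.9260e-04; Q > K (proceeds reverse)

Q₀ = 9.9260e-04 vs Keq = 3.7550e-05 ⇒ Q>K, reverse
Step 1:
                  D         C         J         A
  I           7.098     4.525     1.011    0.3819
  C          0.1481    0.2963    0.1481   -0.2963
  E           7.246     4.821     1.159   0.08562
  solve Keq expr → x = -0.1481; check Q = 3.7550e-05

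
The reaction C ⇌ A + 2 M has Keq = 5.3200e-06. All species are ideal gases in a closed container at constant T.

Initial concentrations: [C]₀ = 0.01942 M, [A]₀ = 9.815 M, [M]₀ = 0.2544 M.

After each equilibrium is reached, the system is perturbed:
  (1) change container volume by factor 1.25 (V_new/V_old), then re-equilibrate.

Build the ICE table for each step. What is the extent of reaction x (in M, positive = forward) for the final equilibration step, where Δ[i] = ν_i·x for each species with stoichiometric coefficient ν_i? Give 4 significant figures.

x = 2.8344e-05 M

Q₀ = 32.71 vs Keq = 5.3200e-06 ⇒ Q>K, reverse
Step 1:
                  C         A         M
  I         0.01942     9.815    0.2544
  C          0.1271   -0.1271   -0.2541
  E          0.1465     9.688 2.8361e-04
  solve Keq expr → x = -0.1271; check Q = 5.3200e-06
Then change container volume by factor 1.25 (V_new/V_old).
Step 2:
                  C         A         M
  I          0.1172      7.75 2.2689e-04
  C       -2.8344e-05 2.8344e-05 5.6688e-05
  E          0.1172      7.75 2.8358e-04
  solve Keq expr → x = 2.8344e-05; check Q = 5.3200e-06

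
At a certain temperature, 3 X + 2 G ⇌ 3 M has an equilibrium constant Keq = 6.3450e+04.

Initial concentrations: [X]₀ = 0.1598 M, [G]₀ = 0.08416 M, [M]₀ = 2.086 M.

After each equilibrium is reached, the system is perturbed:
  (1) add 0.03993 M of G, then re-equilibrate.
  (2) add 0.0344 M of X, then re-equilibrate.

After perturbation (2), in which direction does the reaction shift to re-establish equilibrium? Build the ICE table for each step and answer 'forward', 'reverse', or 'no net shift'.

Q₀ = 3.1405e+05 vs Keq = 6.3450e+04 ⇒ Q>K, reverse
Step 1:
                    X           G           M
  Initial      0.1598     0.08416       2.086
  Change      0.05157     0.03438    -0.05157
  Equil        0.2114      0.1185       2.034
  solve Keq expr → x = -0.01719; check Q = 6.3450e+04
Then add 0.03993 M of G.
Step 2:
                    X           G           M
  Initial      0.2114      0.1585       2.034
  Change     -0.02292    -0.01528     0.02292
  Equil        0.1885      0.1432       2.057
  solve Keq expr → x = 0.007639; check Q = 6.3450e+04
Then add 0.0344 M of X.
Step 3:
                    X           G           M
  Initial      0.2229      0.1432       2.057
  Change     -0.01986    -0.01324     0.01986
  Equil         0.203        0.13       2.077
  solve Keq expr → x = 0.006621; check Q = 6.3450e+04

Direction: forward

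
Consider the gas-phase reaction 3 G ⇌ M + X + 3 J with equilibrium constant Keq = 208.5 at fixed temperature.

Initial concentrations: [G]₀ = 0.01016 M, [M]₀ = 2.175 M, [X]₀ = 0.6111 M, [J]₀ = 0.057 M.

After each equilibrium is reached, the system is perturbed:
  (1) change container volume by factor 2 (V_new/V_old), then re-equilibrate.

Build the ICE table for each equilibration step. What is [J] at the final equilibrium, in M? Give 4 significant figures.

Q₀ = 234.7 vs Keq = 208.5 ⇒ Q>K, reverse
Step 1:
                   G          M          X          J
  I          0.01016      2.175     0.6111      0.057
  C       3.4424e-04 -1.1475e-04 -1.1475e-04 -3.4424e-04
  E           0.0105      2.175      0.611    0.05666
  solve Keq expr → x = -1.1475e-04; check Q = 208.5
Then change container volume by factor 2 (V_new/V_old).
Step 2:
                   G          M          X          J
  I         0.005252      1.087     0.3055    0.02833
  C        -0.001738 5.7923e-04 5.7923e-04   0.001738
  E         0.003514      1.088     0.3061    0.03007
  solve Keq expr → x = 5.7923e-04; check Q = 208.5

[J]_eq = 0.03007 M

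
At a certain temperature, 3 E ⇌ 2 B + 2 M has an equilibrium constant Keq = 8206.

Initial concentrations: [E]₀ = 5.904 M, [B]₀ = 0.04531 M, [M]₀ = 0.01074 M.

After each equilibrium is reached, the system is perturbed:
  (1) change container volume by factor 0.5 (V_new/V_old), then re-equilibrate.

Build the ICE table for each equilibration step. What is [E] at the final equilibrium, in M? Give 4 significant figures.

Q₀ = 1.1507e-09 vs Keq = 8206 ⇒ Q<K, forward
Step 1:
                    E           B           M
  init          5.904     0.04531     0.01074
  Δ            -5.613       3.742       3.742
  eq           0.2909       3.787       3.753
  solve Keq expr → x = 1.871; check Q = 8206
Then change container volume by factor 0.5 (V_new/V_old).
Step 2:
                    E           B           M
  init         0.5818       7.575       7.506
  Δ            0.1392    -0.09281    -0.09281
  eq            0.721       7.482       7.413
  solve Keq expr → x = -0.04641; check Q = 8206

[E]_eq = 0.721 M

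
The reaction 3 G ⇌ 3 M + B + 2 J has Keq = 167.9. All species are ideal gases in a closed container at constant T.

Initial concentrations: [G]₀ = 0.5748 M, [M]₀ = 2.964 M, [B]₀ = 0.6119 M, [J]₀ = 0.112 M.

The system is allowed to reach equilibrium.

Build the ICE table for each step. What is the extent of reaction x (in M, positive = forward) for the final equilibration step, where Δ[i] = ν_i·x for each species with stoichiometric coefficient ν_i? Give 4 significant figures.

x = 0.1073 M

Q₀ = 1.052 vs Keq = 167.9 ⇒ Q<K, forward
Step 1:
                  G         M         B         J
  Initial    0.5748     2.964    0.6119     0.112
  Change    -0.3218    0.3218    0.1073    0.2145
  Equil       0.253     3.286    0.7192    0.3265
  solve Keq expr → x = 0.1073; check Q = 167.9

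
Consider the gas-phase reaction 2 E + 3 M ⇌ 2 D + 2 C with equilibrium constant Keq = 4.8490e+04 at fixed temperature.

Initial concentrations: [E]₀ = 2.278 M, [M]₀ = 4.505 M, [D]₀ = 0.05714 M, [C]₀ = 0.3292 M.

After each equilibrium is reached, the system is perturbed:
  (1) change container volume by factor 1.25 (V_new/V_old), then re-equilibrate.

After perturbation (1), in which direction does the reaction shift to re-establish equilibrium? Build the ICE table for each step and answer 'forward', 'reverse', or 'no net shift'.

Direction: reverse

Q₀ = 7.4578e-07 vs Keq = 4.8490e+04 ⇒ Q<K, forward
Step 1:
                    E           M           D           C
  init          2.278       4.505     0.05714      0.3292
  Δ            -2.255      -3.383       2.255       2.255
  eq          0.02283       1.122       2.312       2.584
  solve Keq expr → x = 1.128; check Q = 4.8490e+04
Then change container volume by factor 1.25 (V_new/V_old).
Step 2:
                    E           M           D           C
  init        0.01826      0.8978        1.85       2.067
  Δ          0.002011    0.003017   -0.002011   -0.002011
  eq          0.02027      0.9008       1.848       2.065
  solve Keq expr → x = -0.001006; check Q = 4.8490e+04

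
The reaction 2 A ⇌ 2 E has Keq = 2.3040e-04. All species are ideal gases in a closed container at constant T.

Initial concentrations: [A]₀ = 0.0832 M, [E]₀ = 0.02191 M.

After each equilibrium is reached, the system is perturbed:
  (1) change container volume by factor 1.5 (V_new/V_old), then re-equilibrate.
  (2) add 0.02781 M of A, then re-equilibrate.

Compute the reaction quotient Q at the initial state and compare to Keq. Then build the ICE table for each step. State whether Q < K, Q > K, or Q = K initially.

Q₀ = 0.06935 vs Keq = 2.3040e-04 ⇒ Q>K, reverse
Step 1:
                   A          E
  init        0.0832    0.02191
  Δ          0.02034   -0.02034
  eq          0.1035   0.001572
  solve Keq expr → x = -0.01017; check Q = 2.3040e-04
Then change container volume by factor 1.5 (V_new/V_old).
Step 2:
                   A          E
  init       0.06903   0.001048
  Δ                0          0
  eq         0.06903   0.001048
  solve Keq expr → x = 0; check Q = 2.3040e-04
Then add 0.02781 M of A.
Step 3:
                   A          E
  init       0.09684   0.001048
  Δ       -4.1581e-04 4.1581e-04
  eq         0.09642   0.001464
  solve Keq expr → x = 2.0791e-04; check Q = 2.3040e-04

Q₀ = 0.06935; Q > K (proceeds reverse)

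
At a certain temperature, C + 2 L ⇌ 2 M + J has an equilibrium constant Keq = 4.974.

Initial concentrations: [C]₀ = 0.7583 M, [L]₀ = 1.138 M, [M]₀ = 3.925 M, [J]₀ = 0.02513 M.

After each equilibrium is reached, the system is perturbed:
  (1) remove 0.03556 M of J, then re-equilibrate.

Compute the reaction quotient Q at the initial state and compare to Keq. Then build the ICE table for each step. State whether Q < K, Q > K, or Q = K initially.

Q₀ = 0.3942 vs Keq = 4.974 ⇒ Q<K, forward
Step 1:
                   C          L          M          J
  I           0.7583      1.138      3.925    0.02513
  C          -0.1212    -0.2424     0.2424     0.1212
  E           0.6371     0.8956      4.167     0.1463
  solve Keq expr → x = 0.1212; check Q = 4.974
Then remove 0.03556 M of J.
Step 2:
                   C          L          M          J
  I           0.6371     0.8956      4.167     0.1108
  C         -0.01799   -0.03599    0.03599    0.01799
  E           0.6191     0.8596      4.203     0.1288
  solve Keq expr → x = 0.01799; check Q = 4.974

Q₀ = 0.3942; Q < K (proceeds forward)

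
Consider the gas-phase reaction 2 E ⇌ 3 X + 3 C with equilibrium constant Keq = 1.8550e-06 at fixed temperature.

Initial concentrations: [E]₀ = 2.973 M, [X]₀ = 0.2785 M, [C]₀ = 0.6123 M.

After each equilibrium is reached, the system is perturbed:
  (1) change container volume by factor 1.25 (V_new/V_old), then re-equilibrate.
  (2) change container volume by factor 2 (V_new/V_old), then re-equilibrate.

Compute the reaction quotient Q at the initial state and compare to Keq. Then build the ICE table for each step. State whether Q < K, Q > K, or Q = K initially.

Q₀ = 5.6102e-04 vs Keq = 1.8550e-06 ⇒ Q>K, reverse
Step 1:
                    E           X           C
  init          2.973      0.2785      0.6123
  Δ            0.1419     -0.2129     -0.2129
  eq            3.115     0.06561      0.3994
  solve Keq expr → x = -0.07096; check Q = 1.8550e-06
Then change container volume by factor 1.25 (V_new/V_old).
Step 2:
                    E           X           C
  init          2.492     0.05249      0.3195
  Δ         -0.009912     0.01487     0.01487
  eq            2.482     0.06736      0.3344
  solve Keq expr → x = 0.004956; check Q = 1.8550e-06
Then change container volume by factor 2 (V_new/V_old).
Step 3:
                    E           X           C
  init          1.241     0.03368      0.1672
  Δ          -0.02363     0.03545     0.03545
  eq            1.217     0.06913      0.2026
  solve Keq expr → x = 0.01182; check Q = 1.8550e-06

Q₀ = 5.6102e-04; Q > K (proceeds reverse)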